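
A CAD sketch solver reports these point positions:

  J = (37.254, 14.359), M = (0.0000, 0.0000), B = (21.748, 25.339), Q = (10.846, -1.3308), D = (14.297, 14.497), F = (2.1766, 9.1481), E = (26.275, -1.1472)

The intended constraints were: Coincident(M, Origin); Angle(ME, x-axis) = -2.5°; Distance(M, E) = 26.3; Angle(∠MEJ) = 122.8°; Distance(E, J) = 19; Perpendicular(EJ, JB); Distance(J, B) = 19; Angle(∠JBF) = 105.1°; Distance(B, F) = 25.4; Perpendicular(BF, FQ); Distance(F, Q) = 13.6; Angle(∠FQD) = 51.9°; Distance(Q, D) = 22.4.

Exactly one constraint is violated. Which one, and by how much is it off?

Distance(Q, D) = 22.4 — off by 6.20.

M = (0.00, 0.00) ✓; ME at -2.500° ✓; |ME| = 26.30 ✓; ∠MEJ = 122.8° ✓; |EJ| = 19.00 ✓; ∠(EJ, JB) = 90.00° ✓; |JB| = 19.00 ✓; ∠JBF = 105.1° ✓; |BF| = 25.40 ✓; ∠(BF, FQ) = 90.00° ✓; |FQ| = 13.60 ✓; ∠FQD = 51.90° ✓; |QD| = 16.20 ✗.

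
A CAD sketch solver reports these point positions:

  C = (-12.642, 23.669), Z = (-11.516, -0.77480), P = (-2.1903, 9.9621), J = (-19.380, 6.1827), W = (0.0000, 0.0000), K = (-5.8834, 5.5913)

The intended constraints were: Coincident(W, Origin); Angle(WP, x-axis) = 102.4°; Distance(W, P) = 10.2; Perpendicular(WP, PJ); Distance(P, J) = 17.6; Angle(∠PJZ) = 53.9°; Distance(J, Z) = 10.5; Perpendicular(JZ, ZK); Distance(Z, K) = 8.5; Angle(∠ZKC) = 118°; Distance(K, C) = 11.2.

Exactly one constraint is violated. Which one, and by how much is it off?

Distance(K, C) = 11.2 — off by 8.10.

W = (0.00, 0.00) ✓; WP at 102.4° ✓; |WP| = 10.20 ✓; ∠(WP, PJ) = 90.00° ✓; |PJ| = 17.60 ✓; ∠PJZ = 53.90° ✓; |JZ| = 10.50 ✓; ∠(JZ, ZK) = 90.00° ✓; |ZK| = 8.500 ✓; ∠ZKC = 118.0° ✓; |KC| = 19.30 ✗.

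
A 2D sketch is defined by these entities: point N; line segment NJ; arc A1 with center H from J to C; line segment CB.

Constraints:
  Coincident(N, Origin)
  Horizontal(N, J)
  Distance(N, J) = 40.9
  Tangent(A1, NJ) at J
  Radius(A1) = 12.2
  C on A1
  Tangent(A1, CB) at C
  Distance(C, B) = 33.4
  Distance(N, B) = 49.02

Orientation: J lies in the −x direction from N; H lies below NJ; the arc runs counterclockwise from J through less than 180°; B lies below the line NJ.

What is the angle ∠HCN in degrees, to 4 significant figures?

25.90°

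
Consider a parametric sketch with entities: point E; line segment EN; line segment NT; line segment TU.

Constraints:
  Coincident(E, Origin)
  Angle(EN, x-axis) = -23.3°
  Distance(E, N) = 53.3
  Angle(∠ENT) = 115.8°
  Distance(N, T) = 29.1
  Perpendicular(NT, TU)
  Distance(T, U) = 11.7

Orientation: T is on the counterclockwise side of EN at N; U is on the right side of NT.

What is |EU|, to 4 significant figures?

79.36

E is at the origin; EN runs at -23.3° with length 53.3, so N = 53.3·(cos -23.3°, sin -23.3°) = (48.95, -21.08). ∠ENT = 115.8°, so NT runs at -23.3° + (180° − 115.8°) = 40.90° from the x-axis; with |NT| = 29.1, T = N + 29.1·(cos 40.90°, sin 40.90°) = (70.95, -2.030). NT ⟂ TU; with |TU| = 11.7 on the right of NT, U = T + 11.7·(0.6547, -0.7559) = (78.61, -10.87). Then |EU| = |U − E| = 79.36.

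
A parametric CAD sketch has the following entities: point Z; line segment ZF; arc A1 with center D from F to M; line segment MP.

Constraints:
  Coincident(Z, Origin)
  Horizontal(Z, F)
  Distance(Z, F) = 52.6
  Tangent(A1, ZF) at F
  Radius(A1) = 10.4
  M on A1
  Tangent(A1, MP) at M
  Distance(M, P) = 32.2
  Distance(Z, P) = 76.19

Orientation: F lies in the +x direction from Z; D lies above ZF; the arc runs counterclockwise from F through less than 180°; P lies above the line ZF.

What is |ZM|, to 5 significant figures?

63.841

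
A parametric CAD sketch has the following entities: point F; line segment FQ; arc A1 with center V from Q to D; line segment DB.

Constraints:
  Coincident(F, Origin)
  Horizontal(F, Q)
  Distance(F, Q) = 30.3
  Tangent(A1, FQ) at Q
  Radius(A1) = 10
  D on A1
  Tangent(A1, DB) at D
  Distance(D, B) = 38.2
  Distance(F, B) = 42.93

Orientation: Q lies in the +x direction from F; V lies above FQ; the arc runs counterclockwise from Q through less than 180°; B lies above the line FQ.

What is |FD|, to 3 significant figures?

40.8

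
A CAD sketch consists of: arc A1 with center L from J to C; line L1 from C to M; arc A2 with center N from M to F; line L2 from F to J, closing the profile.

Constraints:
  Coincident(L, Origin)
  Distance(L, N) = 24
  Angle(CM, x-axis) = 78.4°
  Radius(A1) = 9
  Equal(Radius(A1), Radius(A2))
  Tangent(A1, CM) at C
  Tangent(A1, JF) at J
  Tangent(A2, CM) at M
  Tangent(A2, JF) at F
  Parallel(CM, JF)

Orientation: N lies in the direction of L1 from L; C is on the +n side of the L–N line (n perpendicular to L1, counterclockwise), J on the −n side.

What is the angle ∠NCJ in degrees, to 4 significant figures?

69.44°

The slot axis is L1's direction at 78.4°, so u = (cos 78.4°, sin 78.4°) = (0.2011, 0.9796) and n = (−sin 78.4°, cos 78.4°) = (-0.9796, 0.2011). L is at the origin and N lies 24.0 along u from L, so N = 24.0·u = (4.826, 23.51). Tangency of A1 to both parallel lines with radius 9.0 puts C and J at L ± 9.0·n: C = (-8.816, 1.810), J = (8.816, -1.810). Then cos ∠NCJ = CN·CJ / (|CN||CJ|), giving 69.44°.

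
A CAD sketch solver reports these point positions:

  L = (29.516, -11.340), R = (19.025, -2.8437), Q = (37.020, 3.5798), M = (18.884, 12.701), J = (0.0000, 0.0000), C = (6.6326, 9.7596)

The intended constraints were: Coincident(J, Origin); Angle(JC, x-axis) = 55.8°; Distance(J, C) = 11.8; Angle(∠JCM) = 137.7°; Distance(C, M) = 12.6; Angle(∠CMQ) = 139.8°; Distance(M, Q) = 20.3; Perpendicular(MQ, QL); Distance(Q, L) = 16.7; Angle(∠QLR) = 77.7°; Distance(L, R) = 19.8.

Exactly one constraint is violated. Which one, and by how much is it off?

Distance(L, R) = 19.8 — off by 6.30.

J = (0.00, 0.00) ✓; JC at 55.80° ✓; |JC| = 11.80 ✓; ∠JCM = 137.7° ✓; |CM| = 12.60 ✓; ∠CMQ = 139.8° ✓; |MQ| = 20.30 ✓; ∠(MQ, QL) = 90.00° ✓; |QL| = 16.70 ✓; ∠QLR = 77.70° ✓; |LR| = 13.50 ✗.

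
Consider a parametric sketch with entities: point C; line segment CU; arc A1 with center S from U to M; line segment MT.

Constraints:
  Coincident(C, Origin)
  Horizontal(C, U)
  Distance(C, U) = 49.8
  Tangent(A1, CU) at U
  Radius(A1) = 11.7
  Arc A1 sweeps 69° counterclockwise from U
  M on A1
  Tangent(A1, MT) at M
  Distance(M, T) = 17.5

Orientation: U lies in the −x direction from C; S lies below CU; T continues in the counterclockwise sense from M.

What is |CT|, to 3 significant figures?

71.1

On A1, U sits at bearing 90° from S; a 69° counterclockwise sweep puts M at bearing 159°, so M = S + 11.7·(cos 159°, sin 159°) = (-60.7, -7.51). A1 meets MT tangentially, so SM is at right angles to MT, so MT runs along (−sin 159°, cos 159°); with |MT| = 17.5, T = (-67.0, -23.8). Then |CT| = |T − C| = 71.1.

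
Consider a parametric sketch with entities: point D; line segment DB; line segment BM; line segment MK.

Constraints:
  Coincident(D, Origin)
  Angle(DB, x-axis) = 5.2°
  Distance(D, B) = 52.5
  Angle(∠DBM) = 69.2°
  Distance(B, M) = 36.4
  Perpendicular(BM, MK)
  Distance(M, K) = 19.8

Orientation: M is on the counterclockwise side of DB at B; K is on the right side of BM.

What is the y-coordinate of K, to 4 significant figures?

46.15

D is at the origin; DB runs at 5.2° with length 52.5, so B = 52.5·(cos 5.2°, sin 5.2°) = (52.28, 4.758). ∠DBM = 69.2°, so BM runs at 5.2° + (180° − 69.2°) = 116.0° from the x-axis; with |BM| = 36.4, M = B + 36.4·(cos 116.0°, sin 116.0°) = (36.33, 37.47). BM ⟂ MK; with |MK| = 19.8 on the right of BM, K = M + 19.8·(0.8988, 0.4384) = (54.12, 46.15). So K.y = 46.15.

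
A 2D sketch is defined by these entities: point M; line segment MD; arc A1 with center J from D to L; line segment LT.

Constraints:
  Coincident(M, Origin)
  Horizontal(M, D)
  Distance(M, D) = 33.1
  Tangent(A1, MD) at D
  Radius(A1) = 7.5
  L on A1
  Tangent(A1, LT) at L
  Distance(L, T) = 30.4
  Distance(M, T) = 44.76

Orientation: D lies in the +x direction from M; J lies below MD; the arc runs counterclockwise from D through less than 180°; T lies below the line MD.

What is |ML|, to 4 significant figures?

26.60

Checks: ∠(JD, DM) = 90.00° ✓; |JL| = 7.500 ✓; ∠(JL, LT) = 90.00° ✓; |LT| = 30.40 ✓; |MT| = 44.76 ✓.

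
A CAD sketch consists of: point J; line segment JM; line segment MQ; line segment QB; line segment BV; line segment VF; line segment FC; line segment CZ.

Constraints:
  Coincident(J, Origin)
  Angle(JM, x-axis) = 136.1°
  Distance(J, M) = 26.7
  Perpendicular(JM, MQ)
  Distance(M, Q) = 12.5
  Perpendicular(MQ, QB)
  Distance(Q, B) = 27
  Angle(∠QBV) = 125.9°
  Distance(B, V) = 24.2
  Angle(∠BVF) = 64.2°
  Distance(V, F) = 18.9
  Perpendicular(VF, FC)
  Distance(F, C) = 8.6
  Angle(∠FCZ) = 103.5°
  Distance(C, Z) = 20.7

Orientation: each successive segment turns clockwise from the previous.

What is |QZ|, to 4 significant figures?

40.52

VF is perpendicular to FC, so FC runs at 56.20°; with |FC| = 8.6, C = (-5.406, 2.495). ∠FCZ = 103.5° gives CZ at -20.30° from the x-axis; with |CZ| = 20.7, Z = (14.01, -4.687). Then |QZ| = |Z − Q| = 40.52.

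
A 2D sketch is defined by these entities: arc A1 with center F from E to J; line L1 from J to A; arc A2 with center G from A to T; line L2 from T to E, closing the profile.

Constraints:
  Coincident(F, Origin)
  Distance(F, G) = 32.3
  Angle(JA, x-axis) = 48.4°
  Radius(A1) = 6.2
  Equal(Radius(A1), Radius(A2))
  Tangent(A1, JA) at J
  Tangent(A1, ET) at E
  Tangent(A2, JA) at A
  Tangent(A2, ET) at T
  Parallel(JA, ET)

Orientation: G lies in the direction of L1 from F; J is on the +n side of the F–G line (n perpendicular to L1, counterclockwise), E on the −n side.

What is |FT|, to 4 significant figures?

32.89

The slot axis is L1's direction at 48.4°, so u = (cos 48.4°, sin 48.4°) = (0.6639, 0.7478) and n = (−sin 48.4°, cos 48.4°) = (-0.7478, 0.6639). F is at the origin and G lies 32.3 along u from F, so G = 32.3·u = (21.44, 24.15). Tangency of A1 to both parallel lines with radius 6.2 puts J and E at F ± 6.2·n: J = (-4.636, 4.116), E = (4.636, -4.116). Equal radii place A and T the same way about G: A = G + 6.2·n = (16.81, 28.27), T = G − 6.2·n = (26.08, 20.04). Then |FT| = |T − F| = 32.89.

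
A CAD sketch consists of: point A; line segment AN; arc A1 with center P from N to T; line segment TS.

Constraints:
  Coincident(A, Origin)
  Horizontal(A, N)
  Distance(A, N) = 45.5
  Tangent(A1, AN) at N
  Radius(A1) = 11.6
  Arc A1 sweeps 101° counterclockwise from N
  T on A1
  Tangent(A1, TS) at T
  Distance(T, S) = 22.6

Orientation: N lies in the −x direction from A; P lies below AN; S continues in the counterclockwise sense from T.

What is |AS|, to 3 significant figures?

63.7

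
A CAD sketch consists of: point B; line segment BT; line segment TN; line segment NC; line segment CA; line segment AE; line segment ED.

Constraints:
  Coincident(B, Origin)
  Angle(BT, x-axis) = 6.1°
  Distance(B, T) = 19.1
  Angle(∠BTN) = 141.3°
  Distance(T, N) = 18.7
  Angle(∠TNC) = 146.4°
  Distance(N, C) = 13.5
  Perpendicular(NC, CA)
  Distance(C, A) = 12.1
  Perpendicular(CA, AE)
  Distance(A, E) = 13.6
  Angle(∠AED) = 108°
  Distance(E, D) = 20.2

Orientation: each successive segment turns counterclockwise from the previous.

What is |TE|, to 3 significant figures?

15.6

B is at the origin; BT runs at 6.1° with length 19.1, so T = (19.0, 2.03). ∠BTN = 141.3° gives TN at 44.8° from the x-axis; with |TN| = 18.7, N = (32.3, 15.2). ∠TNC = 146.4° gives NC at 78.4° from the x-axis; with |NC| = 13.5, C = (35.0, 28.4). NC ⟂ CA, so CA runs at 168°; with |CA| = 12.1, A = (23.1, 30.9). CA is perpendicular to AE, so AE runs at -102°; with |AE| = 13.6, E = (20.4, 17.5). Then |TE| = |E − T| = 15.6.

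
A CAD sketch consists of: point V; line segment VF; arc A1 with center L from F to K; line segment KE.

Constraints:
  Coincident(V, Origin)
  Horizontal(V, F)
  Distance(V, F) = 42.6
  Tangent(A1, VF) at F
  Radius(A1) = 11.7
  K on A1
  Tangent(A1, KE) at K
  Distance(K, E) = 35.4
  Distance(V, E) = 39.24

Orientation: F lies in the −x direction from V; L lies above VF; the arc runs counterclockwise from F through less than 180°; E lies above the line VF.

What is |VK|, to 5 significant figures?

33.006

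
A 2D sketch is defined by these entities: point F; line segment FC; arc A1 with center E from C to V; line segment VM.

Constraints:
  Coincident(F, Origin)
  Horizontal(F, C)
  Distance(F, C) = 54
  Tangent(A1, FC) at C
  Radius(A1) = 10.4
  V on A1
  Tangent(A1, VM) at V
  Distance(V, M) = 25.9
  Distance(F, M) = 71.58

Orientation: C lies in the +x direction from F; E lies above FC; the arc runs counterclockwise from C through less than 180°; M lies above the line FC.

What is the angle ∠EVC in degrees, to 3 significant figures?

41.4°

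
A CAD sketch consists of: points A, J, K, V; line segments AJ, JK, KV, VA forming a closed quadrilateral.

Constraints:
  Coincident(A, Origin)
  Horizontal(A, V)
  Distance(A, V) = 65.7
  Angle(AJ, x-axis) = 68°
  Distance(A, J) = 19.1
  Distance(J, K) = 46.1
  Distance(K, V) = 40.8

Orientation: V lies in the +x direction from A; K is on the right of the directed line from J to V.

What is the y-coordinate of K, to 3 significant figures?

-21.7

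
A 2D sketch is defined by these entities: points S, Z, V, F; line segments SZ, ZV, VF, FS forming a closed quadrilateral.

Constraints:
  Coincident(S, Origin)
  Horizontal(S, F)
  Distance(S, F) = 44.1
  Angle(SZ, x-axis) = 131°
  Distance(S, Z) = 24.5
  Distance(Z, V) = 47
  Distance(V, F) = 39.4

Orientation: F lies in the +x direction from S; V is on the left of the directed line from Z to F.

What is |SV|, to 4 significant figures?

45.21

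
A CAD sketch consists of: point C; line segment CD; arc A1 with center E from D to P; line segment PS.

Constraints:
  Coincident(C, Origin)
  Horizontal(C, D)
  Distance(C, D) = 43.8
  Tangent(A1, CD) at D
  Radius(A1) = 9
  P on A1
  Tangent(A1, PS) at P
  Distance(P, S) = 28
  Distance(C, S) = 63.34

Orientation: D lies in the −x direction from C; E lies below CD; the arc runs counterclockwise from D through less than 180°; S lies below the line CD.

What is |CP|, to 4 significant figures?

53.64

C is at the origin; C and D share the same y with |CD| = 43.8 and D on the −x side, so D = (-43.80, 0.000). The tangent condition forces ED to be normal to CD, so E = D + (0, -9) = (-43.80, -9.000). Since EP ⟂ PS (tangency), |ES| = √(9.0² + 28.0²) = 29.41 regardless of where P sits on A1. So S lies on both circle(C, 63.34) and circle(E, 29.41); the below-CD intersection is S = (-51.04, -37.51). P is the foot of the tangent from S: P = (-52.78, -9.559).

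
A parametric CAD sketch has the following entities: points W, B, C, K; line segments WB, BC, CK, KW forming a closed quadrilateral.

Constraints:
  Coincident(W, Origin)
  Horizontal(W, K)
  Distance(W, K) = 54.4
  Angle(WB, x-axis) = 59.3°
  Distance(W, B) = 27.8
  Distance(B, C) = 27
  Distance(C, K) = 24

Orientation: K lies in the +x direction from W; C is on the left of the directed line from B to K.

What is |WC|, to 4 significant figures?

45.44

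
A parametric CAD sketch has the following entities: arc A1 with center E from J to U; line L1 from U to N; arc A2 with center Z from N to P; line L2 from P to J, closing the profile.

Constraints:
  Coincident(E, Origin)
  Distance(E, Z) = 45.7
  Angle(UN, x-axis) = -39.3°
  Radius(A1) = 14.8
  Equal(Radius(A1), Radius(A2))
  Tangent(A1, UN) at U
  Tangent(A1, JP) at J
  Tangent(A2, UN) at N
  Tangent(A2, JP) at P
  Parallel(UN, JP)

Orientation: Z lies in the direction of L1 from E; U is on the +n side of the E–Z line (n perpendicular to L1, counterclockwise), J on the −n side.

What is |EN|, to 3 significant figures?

48.0

The slot axis is L1's direction at -39.3°, so u = (cos -39.3°, sin -39.3°) = (0.774, -0.633) and n = (−sin -39.3°, cos -39.3°) = (0.633, 0.774). E is at the origin and Z lies 45.7 along u from E, so Z = 45.7·u = (35.4, -28.9). Tangency of A1 to both parallel lines with radius 14.8 puts U and J at E ± 14.8·n: U = (9.37, 11.5), J = (-9.37, -11.5). Equal radii place N and P the same way about Z: N = Z + 14.8·n = (44.7, -17.5), P = Z − 14.8·n = (26.0, -40.4). Then |EN| = |N − E| = 48.0.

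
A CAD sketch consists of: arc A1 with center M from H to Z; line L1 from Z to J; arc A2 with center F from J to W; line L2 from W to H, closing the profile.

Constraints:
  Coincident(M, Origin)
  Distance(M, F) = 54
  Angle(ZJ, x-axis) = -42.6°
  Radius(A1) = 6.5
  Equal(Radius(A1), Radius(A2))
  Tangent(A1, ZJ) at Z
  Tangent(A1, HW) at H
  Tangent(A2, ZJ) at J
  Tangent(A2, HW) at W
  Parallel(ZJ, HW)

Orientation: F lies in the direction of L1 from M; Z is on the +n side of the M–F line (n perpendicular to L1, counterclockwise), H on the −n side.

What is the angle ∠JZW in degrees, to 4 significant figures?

13.54°

The slot axis is L1's direction at -42.6°, so u = (cos -42.6°, sin -42.6°) = (0.7361, -0.6769) and n = (−sin -42.6°, cos -42.6°) = (0.6769, 0.7361). M is at the origin and F lies 54.0 along u from M, so F = 54.0·u = (39.75, -36.55). Tangency of A1 to both parallel lines with radius 6.5 puts Z and H at M ± 6.5·n: Z = (4.400, 4.785), H = (-4.400, -4.785). Equal radii place J and W the same way about F: J = F + 6.5·n = (44.15, -31.77), W = F − 6.5·n = (35.35, -41.34). Then cos ∠JZW = ZJ·ZW / (|ZJ||ZW|), giving 13.54°.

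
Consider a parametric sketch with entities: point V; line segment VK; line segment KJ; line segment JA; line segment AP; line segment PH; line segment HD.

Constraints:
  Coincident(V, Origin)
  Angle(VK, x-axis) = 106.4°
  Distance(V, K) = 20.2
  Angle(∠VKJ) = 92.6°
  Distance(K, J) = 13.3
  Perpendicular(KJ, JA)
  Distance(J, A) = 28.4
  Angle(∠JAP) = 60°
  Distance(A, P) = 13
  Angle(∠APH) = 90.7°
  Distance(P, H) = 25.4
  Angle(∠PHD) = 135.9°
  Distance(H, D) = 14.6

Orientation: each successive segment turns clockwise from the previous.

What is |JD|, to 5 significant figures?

15.795

V is at the origin; VK runs at 106.4° with length 20.2, so K = (-5.7033, 19.378). ∠VKJ = 92.6° gives KJ at 19.000° from the x-axis; with |KJ| = 13.3, J = (6.8721, 23.708). KJ is perpendicular to JA, so JA runs at -71.000°; with |JA| = 28.4, A = (16.118, -3.1445). ∠JAP = 60.0° gives AP at 169.00° from the x-axis; with |AP| = 13.0, P = (3.3571, -0.66401). ∠APH = 90.7° gives PH at 79.700° from the x-axis; with |PH| = 25.4, H = (7.8987, 24.327). ∠PHD = 135.9° gives HD at 35.600° from the x-axis; with |HD| = 14.6, D = (19.770, 32.826). Then |JD| = |D − J| = 15.795.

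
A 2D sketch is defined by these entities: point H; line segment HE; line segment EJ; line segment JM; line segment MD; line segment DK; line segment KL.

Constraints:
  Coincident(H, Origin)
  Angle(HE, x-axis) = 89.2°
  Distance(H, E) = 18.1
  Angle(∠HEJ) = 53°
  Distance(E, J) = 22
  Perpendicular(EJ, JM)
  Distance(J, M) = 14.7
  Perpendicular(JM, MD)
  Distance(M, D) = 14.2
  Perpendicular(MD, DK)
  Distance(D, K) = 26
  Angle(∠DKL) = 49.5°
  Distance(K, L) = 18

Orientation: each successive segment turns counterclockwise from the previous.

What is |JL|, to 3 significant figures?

0.644

H is at the origin; HE runs at 89.2° with length 18.1, so E = (0.253, 18.1). ∠HEJ = 53.0° gives EJ at -144° from the x-axis; with |EJ| = 22.0, J = (-17.5, 5.10). EJ is perpendicular to JM, so JM runs at -53.8°; with |JM| = 14.7, M = (-8.82, -6.76). JM ⟂ MD, so MD runs at 36.2°; with |MD| = 14.2, D = (2.64, 1.63). MD is perpendicular to DK, so DK runs at 126°; with |DK| = 26.0, K = (-12.7, 22.6). ∠DKL = 49.5° gives KL at -103° from the x-axis; with |KL| = 18.0, L = (-16.9, 5.09). Then |JL| = |L − J| = 0.644.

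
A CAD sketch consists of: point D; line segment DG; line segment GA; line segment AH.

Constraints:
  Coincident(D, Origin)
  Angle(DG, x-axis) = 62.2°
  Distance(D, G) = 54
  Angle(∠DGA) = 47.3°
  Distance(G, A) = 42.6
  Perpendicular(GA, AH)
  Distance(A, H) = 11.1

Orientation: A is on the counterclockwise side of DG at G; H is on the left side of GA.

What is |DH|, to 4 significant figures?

29.20

∠DGA = 47.3°, so GA runs at 62.2° + (180° − 47.3°) = 194.9° from the x-axis; with |GA| = 42.6, A = G + 42.6·(cos 194.9°, sin 194.9°) = (-15.98, 36.81). The perpendicularity gives AH at right angles to GA; with |AH| = 11.1 on the left of GA, H = A + 11.1·(0.2571, -0.9664) = (-13.13, 26.09). Then |DH| = |H − D| = 29.20.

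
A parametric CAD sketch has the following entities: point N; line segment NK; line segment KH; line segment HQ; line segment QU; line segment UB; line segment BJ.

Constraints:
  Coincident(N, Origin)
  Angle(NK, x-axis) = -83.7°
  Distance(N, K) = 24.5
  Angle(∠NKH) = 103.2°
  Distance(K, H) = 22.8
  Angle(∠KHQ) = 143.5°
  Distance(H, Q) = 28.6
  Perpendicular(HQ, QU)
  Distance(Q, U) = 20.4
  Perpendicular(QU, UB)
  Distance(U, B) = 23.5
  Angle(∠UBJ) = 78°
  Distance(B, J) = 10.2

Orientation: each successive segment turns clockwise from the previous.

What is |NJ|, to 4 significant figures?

30.15

N is at the origin; NK runs at -83.7° with length 24.5, so K = (2.688, -24.35). ∠NKH = 103.2° gives KH at -160.5° from the x-axis; with |KH| = 22.8, H = (-18.80, -31.96). ∠KHQ = 143.5° gives HQ at 163.0° from the x-axis; with |HQ| = 28.6, Q = (-46.15, -23.60). HQ ⟂ QU, so QU runs at 73.00°; with |QU| = 20.4, U = (-40.19, -4.092). QU ⟂ UB, so UB runs at -17.00°; with |UB| = 23.5, B = (-17.72, -10.96). ∠UBJ = 78.0° gives BJ at -119.0° from the x-axis; with |BJ| = 10.2, J = (-22.66, -19.88). Then |NJ| = |J − N| = 30.15.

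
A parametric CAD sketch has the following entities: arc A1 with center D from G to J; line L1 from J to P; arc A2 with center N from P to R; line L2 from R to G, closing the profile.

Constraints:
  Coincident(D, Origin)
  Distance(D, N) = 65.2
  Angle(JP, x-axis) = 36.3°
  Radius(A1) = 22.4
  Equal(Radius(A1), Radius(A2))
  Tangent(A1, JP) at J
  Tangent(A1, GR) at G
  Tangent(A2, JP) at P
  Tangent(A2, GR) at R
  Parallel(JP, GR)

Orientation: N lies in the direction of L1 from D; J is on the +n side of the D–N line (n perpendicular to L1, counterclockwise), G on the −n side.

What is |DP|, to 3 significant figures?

68.9

Tangency of A1 to both parallel lines with radius 22.4 puts J and G at D ± 22.4·n: J = (-13.3, 18.1), G = (13.3, -18.1). Equal radii place P and R the same way about N: P = N + 22.4·n = (39.3, 56.7), R = N − 22.4·n = (65.8, 20.5). Then |DP| = |P − D| = 68.9.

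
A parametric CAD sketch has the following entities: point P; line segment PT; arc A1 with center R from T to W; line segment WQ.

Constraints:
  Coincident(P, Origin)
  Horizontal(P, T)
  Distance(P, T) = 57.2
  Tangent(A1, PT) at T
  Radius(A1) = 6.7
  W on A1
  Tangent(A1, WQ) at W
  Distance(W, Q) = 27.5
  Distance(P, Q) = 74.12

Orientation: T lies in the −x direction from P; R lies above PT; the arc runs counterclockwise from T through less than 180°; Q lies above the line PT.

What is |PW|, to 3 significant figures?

52.5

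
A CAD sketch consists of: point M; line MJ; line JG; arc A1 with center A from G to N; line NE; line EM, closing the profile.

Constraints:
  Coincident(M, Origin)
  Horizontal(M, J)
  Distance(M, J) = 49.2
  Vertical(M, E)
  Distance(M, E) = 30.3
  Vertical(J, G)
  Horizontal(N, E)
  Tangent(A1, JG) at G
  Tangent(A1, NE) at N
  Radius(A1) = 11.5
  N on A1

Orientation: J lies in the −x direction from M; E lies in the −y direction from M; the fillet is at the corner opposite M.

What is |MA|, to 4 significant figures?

42.13

ME is vertical with |ME| = 30.3 and E on the −y side, so E = (0.000, -30.30). The virtual corner opposite M is at (-49.20, -30.30). Tangency of A1 to JG means the radius AG is perpendicular to JG and tangency of A1 to NE means the radius AN is perpendicular to NE, with radius 11.5, so the center A sits 11.5 in from both sides at A = (-37.70, -18.80). Then |MA| = |A − M| = 42.13.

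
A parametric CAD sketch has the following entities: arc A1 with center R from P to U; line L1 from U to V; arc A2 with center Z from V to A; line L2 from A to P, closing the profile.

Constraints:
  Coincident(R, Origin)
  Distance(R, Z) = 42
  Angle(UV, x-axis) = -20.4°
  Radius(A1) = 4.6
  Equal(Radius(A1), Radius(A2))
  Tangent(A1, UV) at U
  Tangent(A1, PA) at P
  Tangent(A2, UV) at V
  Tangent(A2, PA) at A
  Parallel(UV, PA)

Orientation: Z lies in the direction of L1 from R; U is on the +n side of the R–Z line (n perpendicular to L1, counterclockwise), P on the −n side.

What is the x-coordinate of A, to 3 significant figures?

37.8

The slot axis is L1's direction at -20.4°, so u = (cos -20.4°, sin -20.4°) = (0.937, -0.349) and n = (−sin -20.4°, cos -20.4°) = (0.349, 0.937). R is at the origin and Z lies 42.0 along u from R, so Z = 42.0·u = (39.4, -14.6). Tangency of A1 to both parallel lines with radius 4.6 puts U and P at R ± 4.6·n: U = (1.60, 4.31), P = (-1.60, -4.31). Equal radii place V and A the same way about Z: V = Z + 4.6·n = (41.0, -10.3), A = Z − 4.6·n = (37.8, -19.0). So A.x = 37.8.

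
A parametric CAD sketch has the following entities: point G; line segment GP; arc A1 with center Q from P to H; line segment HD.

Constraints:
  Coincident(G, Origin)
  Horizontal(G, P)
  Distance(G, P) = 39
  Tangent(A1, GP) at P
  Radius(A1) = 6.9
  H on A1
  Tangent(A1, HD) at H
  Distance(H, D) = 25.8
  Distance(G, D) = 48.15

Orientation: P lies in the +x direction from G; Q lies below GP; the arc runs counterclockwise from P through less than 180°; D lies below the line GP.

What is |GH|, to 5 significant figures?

33.026

G is at the origin; GP is horizontal with |GP| = 39.0 and P on the +x side, so P = (39.000, 0.0000). Tangency of A1 to GP means the radius QP is perpendicular to GP, so Q = P + (0, -6.9) = (39.000, -6.9000). Since QH ⟂ HD (tangency), |QD| = √(6.9² + 25.8²) = 26.707 regardless of where H sits on A1. So D lies on both circle(G, 48.15) and circle(Q, 26.707); the below-GP intersection is D = (34.802, -33.275). H is the foot of the tangent from D: H = (32.137, -7.6129).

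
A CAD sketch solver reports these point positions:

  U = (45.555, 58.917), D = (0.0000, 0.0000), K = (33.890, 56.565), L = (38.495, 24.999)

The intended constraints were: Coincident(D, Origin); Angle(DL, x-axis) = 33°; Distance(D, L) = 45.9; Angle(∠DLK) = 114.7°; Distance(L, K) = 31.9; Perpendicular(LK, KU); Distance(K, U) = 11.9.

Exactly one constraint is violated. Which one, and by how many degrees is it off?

Perpendicular(LK, KU) — off by 3.10°.

D = (0.00, 0.00) ✓; DL at 33.00° ✓; |DL| = 45.90 ✓; ∠DLK = 114.7° ✓; |LK| = 31.90 ✓; ∠(LK, KU) = 86.90° ✗; |KU| = 11.90 ✓.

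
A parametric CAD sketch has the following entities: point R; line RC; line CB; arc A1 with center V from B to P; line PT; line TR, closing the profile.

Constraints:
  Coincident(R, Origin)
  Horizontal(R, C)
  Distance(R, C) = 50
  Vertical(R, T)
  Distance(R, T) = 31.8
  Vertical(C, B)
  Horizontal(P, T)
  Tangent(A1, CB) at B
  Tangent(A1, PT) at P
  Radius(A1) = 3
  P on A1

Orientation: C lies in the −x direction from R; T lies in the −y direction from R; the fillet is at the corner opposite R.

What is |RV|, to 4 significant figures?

55.12

R is at the origin; R and C share the same y with |RC| = 50.0 and C on the −x side, so C = (-50.00, 0.000). RT is vertical with |RT| = 31.8 and T on the −y side, so T = (0.000, -31.80). The virtual corner opposite R is at (-50.00, -31.80). A1 meets CB tangentially, so VB is at right angles to CB and the tangent condition forces VP to be normal to PT, with radius 3.0, so the center V sits 3.0 in from both sides at V = (-47.00, -28.80). Then |RV| = |V − R| = 55.12.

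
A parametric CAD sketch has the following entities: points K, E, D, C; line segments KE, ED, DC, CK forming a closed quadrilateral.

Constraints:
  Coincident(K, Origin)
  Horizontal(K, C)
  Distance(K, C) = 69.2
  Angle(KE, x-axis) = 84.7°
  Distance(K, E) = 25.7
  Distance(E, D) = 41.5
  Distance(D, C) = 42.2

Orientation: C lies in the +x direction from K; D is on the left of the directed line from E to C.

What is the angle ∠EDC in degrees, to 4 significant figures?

117.5°

K is at the origin; KC is horizontal with |KC| = 69.2 and C in +x, so C = (69.2, 0). KE runs at 84.7° with |KE| = 25.7, so E = (2.374, 25.59). D is determined by |ED| = 41.5 and |DC| = 42.2 together: it lies at the intersection of circle(E, 41.5) and circle(C, 42.2). With |EC| = 71.56, the foot of the radical line on EC is 35.37 from E and the perpendicular offset is √(41.5² − 35.37²) = 21.71. Taking the left-of-EC solution: D = (43.17, 33.21).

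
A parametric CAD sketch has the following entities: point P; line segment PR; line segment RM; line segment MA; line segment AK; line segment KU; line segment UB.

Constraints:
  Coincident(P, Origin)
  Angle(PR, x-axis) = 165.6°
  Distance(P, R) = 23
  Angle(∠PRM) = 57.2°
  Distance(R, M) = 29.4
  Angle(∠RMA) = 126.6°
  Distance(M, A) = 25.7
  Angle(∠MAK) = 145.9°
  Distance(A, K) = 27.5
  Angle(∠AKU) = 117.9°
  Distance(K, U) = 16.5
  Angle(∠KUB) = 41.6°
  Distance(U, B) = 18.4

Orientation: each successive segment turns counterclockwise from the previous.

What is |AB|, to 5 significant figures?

19.742

P is at the origin; PR runs at 165.6° with length 23.0, so R = (-22.277, 5.7199). ∠PRM = 57.2° gives RM at -71.600° from the x-axis; with |RM| = 29.4, M = (-12.997, -22.177). ∠RMA = 126.6° gives MA at -18.200° from the x-axis; with |MA| = 25.7, A = (11.417, -30.204). ∠MAK = 145.9° gives AK at 15.900° from the x-axis; with |AK| = 27.5, K = (37.865, -22.670). ∠AKU = 117.9° gives KU at 78.000° from the x-axis; with |KU| = 16.5, U = (41.295, -6.5308). ∠KUB = 41.6° gives UB at -143.60° from the x-axis; with |UB| = 18.4, B = (26.485, -17.450). Then |AB| = |B − A| = 19.742.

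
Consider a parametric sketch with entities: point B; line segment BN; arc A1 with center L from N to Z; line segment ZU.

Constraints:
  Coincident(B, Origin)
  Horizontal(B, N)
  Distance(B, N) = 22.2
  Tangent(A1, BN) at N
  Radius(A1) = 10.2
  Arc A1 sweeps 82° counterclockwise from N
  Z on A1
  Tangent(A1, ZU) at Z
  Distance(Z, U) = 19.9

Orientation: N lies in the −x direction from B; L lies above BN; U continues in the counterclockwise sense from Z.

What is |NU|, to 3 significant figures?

31.3

B is at the origin; BN is horizontal with |BN| = 22.2 and N on the −x side, so N = (-22.2, 0.00). Tangency of A1 to BN means the radius LN is perpendicular to BN, so L = N + (0, 10.2) = (-22.2, 10.2). On A1, N sits at bearing -90° from L; an 82° counterclockwise sweep puts Z at bearing -8°, so Z = L + 10.2·(cos -8°, sin -8°) = (-12.1, 8.78). A1 meets ZU tangentially, so LZ is at right angles to ZU, so ZU runs along (−sin -8°, cos -8°); with |ZU| = 19.9, U = (-9.33, 28.5). Then |NU| = |U − N| = 31.3.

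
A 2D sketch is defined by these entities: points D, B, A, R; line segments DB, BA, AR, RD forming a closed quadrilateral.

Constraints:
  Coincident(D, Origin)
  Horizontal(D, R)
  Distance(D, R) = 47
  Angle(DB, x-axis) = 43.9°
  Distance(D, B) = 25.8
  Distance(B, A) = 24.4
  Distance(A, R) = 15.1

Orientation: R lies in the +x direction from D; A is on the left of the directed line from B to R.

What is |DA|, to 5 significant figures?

45.141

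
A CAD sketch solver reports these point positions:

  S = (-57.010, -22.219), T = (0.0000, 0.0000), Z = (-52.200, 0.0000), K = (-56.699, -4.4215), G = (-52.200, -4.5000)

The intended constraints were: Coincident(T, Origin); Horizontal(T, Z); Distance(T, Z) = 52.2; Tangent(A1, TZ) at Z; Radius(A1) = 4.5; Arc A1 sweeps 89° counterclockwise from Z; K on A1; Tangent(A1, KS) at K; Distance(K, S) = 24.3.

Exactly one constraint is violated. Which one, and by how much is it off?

Distance(K, S) = 24.3 — off by 6.50.

T = (0.00, 0.00) ✓; T.y = 0.00, Z.y = 0.00 ✓; |TZ| = 52.20 ✓; ∠(GZ, ZT) = 90.00° ✓; |GZ| = 4.500 ✓; bearing(G→K) − bearing(G→Z) = 89.00° ✓; |GK| = 4.500 ✓; ∠(GK, KS) = 90.00° ✓; |KS| = 17.80 ✗.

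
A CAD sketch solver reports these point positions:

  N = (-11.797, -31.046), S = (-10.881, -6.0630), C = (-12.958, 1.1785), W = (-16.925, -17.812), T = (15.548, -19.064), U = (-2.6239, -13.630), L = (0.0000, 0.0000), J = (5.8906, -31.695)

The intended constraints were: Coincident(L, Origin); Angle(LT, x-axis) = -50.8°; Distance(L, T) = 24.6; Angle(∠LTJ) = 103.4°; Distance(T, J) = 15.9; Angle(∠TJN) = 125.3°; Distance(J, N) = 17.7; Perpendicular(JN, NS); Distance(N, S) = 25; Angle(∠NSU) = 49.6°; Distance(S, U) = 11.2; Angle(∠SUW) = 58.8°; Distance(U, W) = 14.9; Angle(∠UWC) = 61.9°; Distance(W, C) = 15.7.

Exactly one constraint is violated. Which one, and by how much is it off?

Distance(W, C) = 15.7 — off by 3.70.

L = (0.00, 0.00) ✓; LT at -50.80° ✓; |LT| = 24.60 ✓; ∠LTJ = 103.4° ✓; |TJ| = 15.90 ✓; ∠TJN = 125.3° ✓; |JN| = 17.70 ✓; ∠(JN, NS) = 90.00° ✓; |NS| = 25.00 ✓; ∠NSU = 49.60° ✓; |SU| = 11.20 ✓; ∠SUW = 58.80° ✓; |UW| = 14.90 ✓; ∠UWC = 61.90° ✓; |WC| = 19.40 ✗.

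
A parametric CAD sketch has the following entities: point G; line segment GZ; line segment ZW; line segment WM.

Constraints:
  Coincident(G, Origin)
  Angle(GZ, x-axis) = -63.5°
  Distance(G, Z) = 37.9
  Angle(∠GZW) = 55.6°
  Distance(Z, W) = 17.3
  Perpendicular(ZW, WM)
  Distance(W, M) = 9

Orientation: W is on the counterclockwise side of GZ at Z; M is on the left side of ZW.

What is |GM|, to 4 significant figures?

22.65

∠GZW = 55.6°, so ZW runs at -63.5° + (180° − 55.6°) = 60.90° from the x-axis; with |ZW| = 17.3, W = Z + 17.3·(cos 60.90°, sin 60.90°) = (25.32, -18.80). ZW is perpendicular to WM; with |WM| = 9.0 on the left of ZW, M = W + 9.0·(-0.8738, 0.4863) = (17.46, -14.42). Then |GM| = |M − G| = 22.65.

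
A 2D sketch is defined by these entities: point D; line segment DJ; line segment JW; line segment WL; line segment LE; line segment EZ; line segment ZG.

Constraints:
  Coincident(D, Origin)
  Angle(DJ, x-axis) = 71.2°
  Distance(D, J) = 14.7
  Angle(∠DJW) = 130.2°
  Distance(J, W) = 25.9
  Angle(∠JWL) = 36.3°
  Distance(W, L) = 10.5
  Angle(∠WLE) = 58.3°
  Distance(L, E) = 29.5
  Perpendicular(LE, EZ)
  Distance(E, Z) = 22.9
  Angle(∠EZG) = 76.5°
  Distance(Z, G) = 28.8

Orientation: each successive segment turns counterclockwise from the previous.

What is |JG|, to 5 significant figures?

33.618

D is at the origin; DJ runs at 71.2° with length 14.7, so J = (4.7373, 13.916). ∠DJW = 130.2° gives JW at 121.00° from the x-axis; with |JW| = 25.9, W = (-8.6022, 36.116). ∠JWL = 36.3° gives WL at -95.300° from the x-axis; with |WL| = 10.5, L = (-9.5721, 25.661). ∠WLE = 58.3° gives LE at 26.400° from the x-axis; with |LE| = 29.5, E = (16.851, 38.778). LE is perpendicular to EZ, so EZ runs at 116.40°; with |EZ| = 22.9, Z = (6.6693, 59.290). ∠EZG = 76.5° gives ZG at -140.10° from the x-axis; with |ZG| = 28.8, G = (-15.425, 40.816). Then |JG| = |G − J| = 33.618.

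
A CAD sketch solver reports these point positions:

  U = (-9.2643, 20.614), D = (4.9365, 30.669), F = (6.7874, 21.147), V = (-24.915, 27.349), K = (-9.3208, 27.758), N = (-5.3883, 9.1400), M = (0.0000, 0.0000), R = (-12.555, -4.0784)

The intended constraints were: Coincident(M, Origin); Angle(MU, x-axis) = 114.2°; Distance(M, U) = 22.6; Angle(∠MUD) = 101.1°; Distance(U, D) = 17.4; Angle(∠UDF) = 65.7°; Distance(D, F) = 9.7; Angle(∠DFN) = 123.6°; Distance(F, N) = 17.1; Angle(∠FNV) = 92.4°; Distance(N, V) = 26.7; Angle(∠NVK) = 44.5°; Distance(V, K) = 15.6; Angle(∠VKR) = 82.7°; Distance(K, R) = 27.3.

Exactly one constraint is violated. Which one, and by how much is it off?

Distance(K, R) = 27.3 — off by 4.70.

M = (0.00, 0.00) ✓; MU at 114.2° ✓; |MU| = 22.60 ✓; ∠MUD = 101.1° ✓; |UD| = 17.40 ✓; ∠UDF = 65.70° ✓; |DF| = 9.700 ✓; ∠DFN = 123.6° ✓; |FN| = 17.10 ✓; ∠FNV = 92.40° ✓; |NV| = 26.70 ✓; ∠NVK = 44.50° ✓; |VK| = 15.60 ✓; ∠VKR = 82.70° ✓; |KR| = 32.00 ✗.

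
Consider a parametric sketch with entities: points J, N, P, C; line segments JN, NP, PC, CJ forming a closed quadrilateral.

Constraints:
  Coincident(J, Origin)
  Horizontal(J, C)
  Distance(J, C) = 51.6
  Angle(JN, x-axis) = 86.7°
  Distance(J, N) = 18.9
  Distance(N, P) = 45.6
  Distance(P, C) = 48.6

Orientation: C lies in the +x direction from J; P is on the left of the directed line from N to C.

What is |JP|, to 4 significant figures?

59.64

J is at the origin; J and C share the same y with |JC| = 51.6 and C in +x, so C = (51.6, 0). JN runs at 86.7° with |JN| = 18.9, so N = (1.088, 18.87). P is determined by |NP| = 45.6 and |PC| = 48.6 together: it lies at the intersection of circle(N, 45.6) and circle(C, 48.6). With |NC| = 53.92, the foot of the radical line on NC is 24.34 from N and the perpendicular offset is √(45.6² − 24.34²) = 38.56. Taking the left-of-NC solution: P = (37.38, 46.47).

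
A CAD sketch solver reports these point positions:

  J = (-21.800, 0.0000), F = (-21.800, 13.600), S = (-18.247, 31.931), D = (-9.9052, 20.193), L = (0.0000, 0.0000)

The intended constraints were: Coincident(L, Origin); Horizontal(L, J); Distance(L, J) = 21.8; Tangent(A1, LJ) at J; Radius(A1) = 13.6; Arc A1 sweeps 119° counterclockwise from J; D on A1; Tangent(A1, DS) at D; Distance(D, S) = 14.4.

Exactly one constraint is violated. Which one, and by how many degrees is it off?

Tangent(A1, DS) at D — off by 6.40°.

L = (0.00, 0.00) ✓; L.y = 0.00, J.y = 0.00 ✓; |LJ| = 21.80 ✓; ∠(FJ, JL) = 90.00° ✓; |FJ| = 13.60 ✓; bearing(F→D) − bearing(F→J) = 119.0° ✓; |FD| = 13.60 ✓; ∠(FD, DS) = 83.60° ✗; |DS| = 14.40 ✓.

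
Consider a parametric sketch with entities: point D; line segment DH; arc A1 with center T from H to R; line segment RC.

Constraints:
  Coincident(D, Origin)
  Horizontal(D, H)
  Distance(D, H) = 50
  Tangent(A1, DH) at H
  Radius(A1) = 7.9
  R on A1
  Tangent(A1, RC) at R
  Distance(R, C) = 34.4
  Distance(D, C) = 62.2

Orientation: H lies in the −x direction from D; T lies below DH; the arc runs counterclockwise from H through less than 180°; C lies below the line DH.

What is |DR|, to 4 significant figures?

58.37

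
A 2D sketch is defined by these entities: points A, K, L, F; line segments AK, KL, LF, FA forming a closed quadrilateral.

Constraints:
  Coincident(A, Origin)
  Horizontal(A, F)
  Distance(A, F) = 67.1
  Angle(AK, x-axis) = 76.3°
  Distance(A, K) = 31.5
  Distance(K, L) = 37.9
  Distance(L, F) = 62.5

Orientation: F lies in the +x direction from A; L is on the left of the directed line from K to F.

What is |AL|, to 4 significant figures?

65.86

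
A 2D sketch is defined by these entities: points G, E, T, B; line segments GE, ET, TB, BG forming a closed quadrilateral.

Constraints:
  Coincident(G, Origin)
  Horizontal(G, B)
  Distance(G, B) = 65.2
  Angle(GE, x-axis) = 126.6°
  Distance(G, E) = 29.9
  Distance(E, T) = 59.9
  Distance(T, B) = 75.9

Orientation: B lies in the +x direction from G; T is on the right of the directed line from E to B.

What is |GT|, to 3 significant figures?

34.1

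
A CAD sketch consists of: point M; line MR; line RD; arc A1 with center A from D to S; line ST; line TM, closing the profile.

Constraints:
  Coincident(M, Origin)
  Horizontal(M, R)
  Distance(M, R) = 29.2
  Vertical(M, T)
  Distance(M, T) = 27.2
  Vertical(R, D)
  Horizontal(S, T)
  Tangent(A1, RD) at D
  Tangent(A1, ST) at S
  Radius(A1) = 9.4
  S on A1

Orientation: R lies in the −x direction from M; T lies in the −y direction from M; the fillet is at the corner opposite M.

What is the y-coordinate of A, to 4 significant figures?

-17.80

M is at the origin; MR is horizontal with |MR| = 29.2 and R on the −x side, so R = (-29.20, 0.000). M and T share the same x with |MT| = 27.2 and T on the −y side, so T = (0.000, -27.20). The virtual corner opposite M is at (-29.20, -27.20). Since A1 is tangent to RD there, AD ⟂ RD and A1 meets ST tangentially, so AS is at right angles to ST, with radius 9.4, so the center A sits 9.4 in from both sides at A = (-19.80, -17.80). So A.y = -17.80.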